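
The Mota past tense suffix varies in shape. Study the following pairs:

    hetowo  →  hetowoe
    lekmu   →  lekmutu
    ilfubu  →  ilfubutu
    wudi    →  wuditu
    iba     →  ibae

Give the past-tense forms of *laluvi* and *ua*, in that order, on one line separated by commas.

The suffix is conditioned by the last vowel: -tu when the last vowel of the stem is a high vowel (*lekmu*, *ilfubu*, *wudi*); -e when the last vowel of the stem is a non-high vowel (*hetowo*, *iba*).
Since the last vowel of *laluvi* is /i/ (a high vowel), it takes -tu, giving *laluvitu*.
The last vowel of *ua* is /a/, which is a non-high vowel, so the suffix is -e, giving *uae*.

laluvitu, uae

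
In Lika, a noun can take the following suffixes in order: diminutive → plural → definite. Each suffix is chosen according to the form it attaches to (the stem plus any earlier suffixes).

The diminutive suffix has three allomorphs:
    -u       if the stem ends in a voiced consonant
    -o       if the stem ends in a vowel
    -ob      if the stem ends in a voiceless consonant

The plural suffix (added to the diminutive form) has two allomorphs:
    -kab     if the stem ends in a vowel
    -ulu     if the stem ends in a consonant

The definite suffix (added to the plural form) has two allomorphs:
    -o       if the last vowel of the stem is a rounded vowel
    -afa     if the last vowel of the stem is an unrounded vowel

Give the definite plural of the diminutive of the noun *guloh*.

The final sound of *guloh* is /h/, which is a voiceless consonant, so the diminutive suffix is -ob, giving *gulohob*.
The diminutive form *gulohob*: final sound = /b/, a consonant → -ulu → *gulohobulu*.
The plural form *gulohobulu* — last vowel /u/ (a rounded vowel) → -o → *gulohobuluo*.

gulohobuluo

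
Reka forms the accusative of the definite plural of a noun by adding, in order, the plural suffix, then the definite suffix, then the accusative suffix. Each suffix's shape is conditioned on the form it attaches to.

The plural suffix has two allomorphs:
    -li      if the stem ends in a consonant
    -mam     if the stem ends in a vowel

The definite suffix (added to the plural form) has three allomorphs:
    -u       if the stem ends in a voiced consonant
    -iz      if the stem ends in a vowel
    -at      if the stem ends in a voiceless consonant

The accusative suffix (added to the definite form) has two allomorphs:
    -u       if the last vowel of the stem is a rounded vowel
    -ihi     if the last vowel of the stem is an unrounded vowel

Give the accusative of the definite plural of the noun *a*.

*a* — final sound /a/ (a vowel) → -mam → *amam*.
The plural form *amam*: final sound = /m/, a voiced consonant → -u → *amamu*.
The definite form *amamu* — last vowel /u/ (a rounded vowel) → -u → *amamuu*.

amamuu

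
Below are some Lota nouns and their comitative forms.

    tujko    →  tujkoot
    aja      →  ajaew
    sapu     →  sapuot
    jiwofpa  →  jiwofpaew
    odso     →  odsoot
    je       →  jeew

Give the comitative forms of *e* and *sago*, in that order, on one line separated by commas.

The pattern is rounding harmony: -ot when the last vowel of the stem is a rounded vowel (*tujko*, *sapu*, *odso*); -ew when the last vowel of the stem is an unrounded vowel (*aja*, *jiwofpa*, *je*).
*e*: last vowel = /e/, an unrounded vowel → -ew → *eew*.
The last vowel of *sago* is /o/, which is a rounded vowel, so the suffix is -ot, giving *sagoot*.

eew, sagoot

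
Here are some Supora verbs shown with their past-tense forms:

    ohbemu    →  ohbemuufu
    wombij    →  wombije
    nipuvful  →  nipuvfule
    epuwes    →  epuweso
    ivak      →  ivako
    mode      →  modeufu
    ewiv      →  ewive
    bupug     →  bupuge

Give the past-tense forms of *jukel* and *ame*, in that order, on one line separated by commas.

The suffix is conditioned by the final sound: -o when the stem ends in a voiceless consonant (*epuwes*, *ivak*); -e when the stem ends in a voiced consonant (*wombij*, *nipuvful*, *ewiv*, *bupug*); -ufu when the stem ends in a vowel (*ohbemu*, *mode*).
*jukel*: final sound = /l/, a voiced consonant → -e → *jukele*.
Since the final sound of *ame* is /e/ (a vowel), it takes -ufu, giving *ameufu*.

jukele, ameufu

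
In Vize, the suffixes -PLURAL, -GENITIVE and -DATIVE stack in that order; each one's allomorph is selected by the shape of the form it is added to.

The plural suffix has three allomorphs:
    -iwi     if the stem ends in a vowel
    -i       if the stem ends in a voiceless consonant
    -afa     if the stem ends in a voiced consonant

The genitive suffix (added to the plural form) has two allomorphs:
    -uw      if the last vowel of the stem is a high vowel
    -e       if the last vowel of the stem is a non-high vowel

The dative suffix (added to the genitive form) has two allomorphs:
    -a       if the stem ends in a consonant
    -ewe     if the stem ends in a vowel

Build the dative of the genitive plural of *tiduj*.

The final sound of *tiduj* is /j/, which is a voiced consonant, so the plural suffix is -afa, giving *tidujafa*.
The plural form *tidujafa*: last vowel = /a/, a non-high vowel → -e → *tidujafae*.
The genitive form *tidujafae* — final sound /e/ (a vowel) → -ewe → *tidujafaeewe*.

tidujafaeewe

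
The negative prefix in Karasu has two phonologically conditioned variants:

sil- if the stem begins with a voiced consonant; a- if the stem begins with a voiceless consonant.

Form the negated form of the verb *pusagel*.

apusagel

*pusagel*: first consonant = /p/, voiceless → a- → *apusagel*.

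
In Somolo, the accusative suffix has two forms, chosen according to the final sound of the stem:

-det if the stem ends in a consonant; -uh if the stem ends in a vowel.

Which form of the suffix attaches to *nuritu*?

The final sound of *nuritu* is /u/, which is a vowel, so the suffix is -uh.

-uh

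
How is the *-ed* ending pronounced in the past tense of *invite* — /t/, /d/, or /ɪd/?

The stem *invite* ends in /t/ or /d/.
The -ed suffix is realized as /ɪd/ after /t, d/; as /t/ after other voiceless consonants; and as /d/ after other voiced sounds.
So -ed on *invite* is pronounced /ɪd/.

/ɪd/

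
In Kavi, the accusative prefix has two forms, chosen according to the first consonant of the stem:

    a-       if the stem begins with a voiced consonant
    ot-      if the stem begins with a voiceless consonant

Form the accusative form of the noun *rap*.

arap

*rap*: first consonant = /r/, voiced → a- → *arap*.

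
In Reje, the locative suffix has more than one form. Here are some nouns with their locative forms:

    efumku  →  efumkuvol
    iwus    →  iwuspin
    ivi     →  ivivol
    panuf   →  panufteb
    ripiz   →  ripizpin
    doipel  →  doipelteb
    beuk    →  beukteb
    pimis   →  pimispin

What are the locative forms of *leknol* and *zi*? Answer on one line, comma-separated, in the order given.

leknolteb, zivol

The suffix is conditioned by the final sound: -pin when the stem ends in a sibilant (*iwus*, *ripiz*, *pimis*); -teb when the stem ends in a non-sibilant consonant (*panuf*, *doipel*, *beuk*); -vol when the stem ends in a vowel (*efumku*, *ivi*).
*leknol* — final sound /l/ (a non-sibilant consonant) → -teb → *leknolteb*.
Since the final sound of *zi* is /i/ (a vowel), it takes -vol, giving *zivol*.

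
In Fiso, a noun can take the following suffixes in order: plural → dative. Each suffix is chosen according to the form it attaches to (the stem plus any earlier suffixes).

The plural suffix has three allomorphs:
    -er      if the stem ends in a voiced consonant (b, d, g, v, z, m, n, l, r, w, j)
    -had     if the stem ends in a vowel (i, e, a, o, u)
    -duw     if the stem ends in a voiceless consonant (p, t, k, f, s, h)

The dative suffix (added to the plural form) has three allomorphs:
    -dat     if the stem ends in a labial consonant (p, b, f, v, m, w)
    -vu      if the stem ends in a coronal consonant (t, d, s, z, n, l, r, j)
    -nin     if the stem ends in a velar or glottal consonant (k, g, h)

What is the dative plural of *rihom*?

*rihom*: final sound = /m/, a voiced consonant → -er → *rihomer*.
The final consonant of the plural form *rihomer* is /r/, which is coronal, so the dative suffix is -vu, giving *rihomervu*.

rihomervu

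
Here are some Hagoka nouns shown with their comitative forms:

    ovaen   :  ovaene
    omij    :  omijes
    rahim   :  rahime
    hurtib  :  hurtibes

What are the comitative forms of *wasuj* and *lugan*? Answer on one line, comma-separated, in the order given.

The suffix is conditioned by the final consonant: -e when the stem ends in a nasal (*ovaen*, *rahim*); -es when the stem ends in a non-nasal consonant (*omij*, *hurtib*).
*wasuj*: final consonant = /j/, non-nasal → -es → *wasujes*.
The final consonant of *lugan* is /n/, which is a nasal, so the suffix is -e, giving *lugane*.

wasujes, lugane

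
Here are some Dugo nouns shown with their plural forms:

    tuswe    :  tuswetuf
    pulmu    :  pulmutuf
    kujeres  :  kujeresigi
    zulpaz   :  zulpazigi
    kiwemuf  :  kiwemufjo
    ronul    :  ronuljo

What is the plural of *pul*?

puljo

The pattern is sibilance of the final sound: -igi when the stem ends in a sibilant (*kujeres*, *zulpaz*); -jo when the stem ends in a non-sibilant consonant (*kiwemuf*, *ronul*); -tuf when the stem ends in a vowel (*tuswe*, *pulmu*).
The final sound of *pul* is /l/, which is a non-sibilant consonant, so the suffix is -jo, giving *puljo*.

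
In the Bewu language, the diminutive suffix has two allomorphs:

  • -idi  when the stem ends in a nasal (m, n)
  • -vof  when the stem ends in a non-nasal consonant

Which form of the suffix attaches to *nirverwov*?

*nirverwov* — final consonant /v/ (non-nasal) → -vof.

-vof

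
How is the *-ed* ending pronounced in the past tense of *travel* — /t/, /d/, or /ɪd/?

/d/

The stem *travel* ends in a voiced sound other than /d/.
The -ed suffix is realized as /ɪd/ after /t, d/; as /t/ after other voiceless consonants; and as /d/ after other voiced sounds.
So -ed on *travel* is pronounced /d/.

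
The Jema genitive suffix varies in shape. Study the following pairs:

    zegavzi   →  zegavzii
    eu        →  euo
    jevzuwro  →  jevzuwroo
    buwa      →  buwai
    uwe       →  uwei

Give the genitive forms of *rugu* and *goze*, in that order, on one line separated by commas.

ruguo, gozei

The suffix is conditioned by the last vowel: -o when the last vowel of the stem is a rounded vowel (*eu*, *jevzuwro*); -i when the last vowel of the stem is an unrounded vowel (*zegavzi*, *buwa*, *uwe*).
Since the last vowel of *rugu* is /u/ (a rounded vowel), it takes -o, giving *ruguo*.
*goze*: last vowel = /e/, an unrounded vowel → -i → *gozei*.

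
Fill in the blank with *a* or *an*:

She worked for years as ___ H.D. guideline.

The indefinite article is chosen by the initial *sound* of the following word, not its spelling.
The initialism *H.D.* is read letter by letter; the first letter, H, is pronounced /eɪtʃ/, which begins with a vowel sound.
So the article is *an*: She worked for years as an H.D. guideline.

an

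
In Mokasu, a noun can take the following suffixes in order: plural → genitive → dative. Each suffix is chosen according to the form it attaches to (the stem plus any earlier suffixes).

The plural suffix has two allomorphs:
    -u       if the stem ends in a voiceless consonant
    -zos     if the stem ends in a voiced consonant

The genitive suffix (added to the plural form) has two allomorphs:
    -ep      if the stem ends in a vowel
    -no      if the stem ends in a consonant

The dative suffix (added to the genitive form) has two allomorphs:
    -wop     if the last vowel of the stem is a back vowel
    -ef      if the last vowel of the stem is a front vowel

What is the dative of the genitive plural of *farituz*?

*farituz*: final consonant = /z/, voiced → -zos → *farituzzos*.
The final sound of the plural form *farituzzos* is /s/, which is a consonant, so the genitive suffix is -no, giving *farituzzosno*.
The genitive form *farituzzosno*: last vowel = /o/, a back vowel → -wop → *farituzzosnowop*.

farituzzosnowop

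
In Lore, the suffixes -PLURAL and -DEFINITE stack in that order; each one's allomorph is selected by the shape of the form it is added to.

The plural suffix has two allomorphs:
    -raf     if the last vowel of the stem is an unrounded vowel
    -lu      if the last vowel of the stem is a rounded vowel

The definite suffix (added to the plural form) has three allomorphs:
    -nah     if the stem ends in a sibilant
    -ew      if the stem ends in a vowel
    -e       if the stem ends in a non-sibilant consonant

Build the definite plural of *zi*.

zirafe

*zi* — last vowel /i/ (an unrounded vowel) → -raf → *ziraf*.
Since the final sound of the plural form *ziraf* is /f/ (a non-sibilant consonant), it takes -e, giving *zirafe*.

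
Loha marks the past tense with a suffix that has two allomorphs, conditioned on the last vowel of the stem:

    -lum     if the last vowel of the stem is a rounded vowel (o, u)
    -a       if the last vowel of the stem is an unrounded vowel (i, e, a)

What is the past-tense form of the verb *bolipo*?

*bolipo*: last vowel = /o/, a rounded vowel → -lum → *bolipolum*.

bolipolum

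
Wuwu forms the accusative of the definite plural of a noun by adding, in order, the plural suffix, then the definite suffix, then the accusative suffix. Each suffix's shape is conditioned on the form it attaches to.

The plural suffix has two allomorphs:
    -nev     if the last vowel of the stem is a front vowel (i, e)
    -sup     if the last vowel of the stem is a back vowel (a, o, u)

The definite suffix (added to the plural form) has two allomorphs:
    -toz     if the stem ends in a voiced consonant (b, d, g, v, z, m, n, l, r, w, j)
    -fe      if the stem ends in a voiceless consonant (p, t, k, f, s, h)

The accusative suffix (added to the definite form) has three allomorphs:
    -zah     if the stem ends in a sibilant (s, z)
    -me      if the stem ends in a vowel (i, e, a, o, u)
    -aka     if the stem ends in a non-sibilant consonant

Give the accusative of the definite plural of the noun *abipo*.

The last vowel of *abipo* is /o/, which is a back vowel, so the plural suffix is -sup, giving *abiposup*.
The plural form *abiposup* — final consonant /p/ (voiceless) → -fe → *abiposupfe*.
Since the final sound of the definite form *abiposupfe* is /e/ (a vowel), it takes -me, giving *abiposupfeme*.

abiposupfeme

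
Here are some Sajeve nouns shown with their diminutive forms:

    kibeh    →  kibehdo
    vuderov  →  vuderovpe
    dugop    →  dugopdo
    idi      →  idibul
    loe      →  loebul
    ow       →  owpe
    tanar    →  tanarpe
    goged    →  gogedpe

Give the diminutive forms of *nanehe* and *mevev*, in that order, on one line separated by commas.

The suffix is conditioned by the final sound: -do when the stem ends in a voiceless consonant (*kibeh*, *dugop*); -pe when the stem ends in a voiced consonant (*vuderov*, *ow*, *tanar*, *goged*); -bul when the stem ends in a vowel (*idi*, *loe*).
*nanehe* — final sound /e/ (a vowel) → -bul → *nanehebul*.
The final sound of *mevev* is /v/, which is a voiced consonant, so the suffix is -pe, giving *mevevpe*.

nanehebul, mevevpe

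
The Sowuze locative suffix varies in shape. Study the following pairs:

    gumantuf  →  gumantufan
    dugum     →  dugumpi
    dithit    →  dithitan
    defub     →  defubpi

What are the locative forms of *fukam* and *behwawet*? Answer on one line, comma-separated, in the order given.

fukampi, behwawetan

The suffix is conditioned by the final consonant: -an when the stem ends in a voiceless consonant (*gumantuf*, *dithit*); -pi when the stem ends in a voiced consonant (*dugum*, *defub*).
Since the final consonant of *fukam* is /m/ (voiced), it takes -pi, giving *fukampi*.
Since the final consonant of *behwawet* is /t/ (voiceless), it takes -an, giving *behwawetan*.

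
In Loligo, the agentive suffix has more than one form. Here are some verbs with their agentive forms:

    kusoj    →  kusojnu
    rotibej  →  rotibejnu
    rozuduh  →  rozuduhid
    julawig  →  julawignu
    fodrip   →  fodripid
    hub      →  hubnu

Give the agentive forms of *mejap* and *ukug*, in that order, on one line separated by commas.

mejapid, ukugnu

Looking at the final consonant of each stem: -id when the stem ends in a voiceless consonant (*rozuduh*, *fodrip*); -nu when the stem ends in a voiced consonant (*kusoj*, *rotibej*, *julawig*, *hub*).
*mejap*: final consonant = /p/, voiceless → -id → *mejapid*.
*ukug* — final consonant /g/ (voiced) → -nu → *ukugnu*.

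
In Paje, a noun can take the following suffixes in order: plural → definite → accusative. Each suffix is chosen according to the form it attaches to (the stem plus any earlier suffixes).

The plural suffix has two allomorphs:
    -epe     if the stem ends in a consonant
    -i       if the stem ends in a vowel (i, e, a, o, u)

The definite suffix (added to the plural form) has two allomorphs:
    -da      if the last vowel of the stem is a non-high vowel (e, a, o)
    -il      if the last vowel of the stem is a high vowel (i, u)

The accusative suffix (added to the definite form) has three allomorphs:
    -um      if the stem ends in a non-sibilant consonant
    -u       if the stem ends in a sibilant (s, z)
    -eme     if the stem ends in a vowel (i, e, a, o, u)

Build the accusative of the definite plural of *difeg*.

*difeg* — final sound /g/ (a consonant) → -epe → *difegepe*.
The plural form *difegepe* — last vowel /e/ (a non-high vowel) → -da → *difegepeda*.
The final sound of the definite form *difegepeda* is /a/, which is a vowel, so the accusative suffix is -eme, giving *difegepedaeme*.

difegepedaeme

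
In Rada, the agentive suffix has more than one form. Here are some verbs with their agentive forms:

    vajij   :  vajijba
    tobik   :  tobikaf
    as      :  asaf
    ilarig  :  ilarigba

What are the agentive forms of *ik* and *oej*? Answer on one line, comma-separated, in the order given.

ikaf, oejba

The alternation tracks the final consonant of the stem — -af when the stem ends in a voiceless consonant (*tobik*, *as*); -ba when the stem ends in a voiced consonant (*vajij*, *ilarig*).
Since the final consonant of *ik* is /k/ (voiceless), it takes -af, giving *ikaf*.
Since the final consonant of *oej* is /j/ (voiced), it takes -ba, giving *oejba*.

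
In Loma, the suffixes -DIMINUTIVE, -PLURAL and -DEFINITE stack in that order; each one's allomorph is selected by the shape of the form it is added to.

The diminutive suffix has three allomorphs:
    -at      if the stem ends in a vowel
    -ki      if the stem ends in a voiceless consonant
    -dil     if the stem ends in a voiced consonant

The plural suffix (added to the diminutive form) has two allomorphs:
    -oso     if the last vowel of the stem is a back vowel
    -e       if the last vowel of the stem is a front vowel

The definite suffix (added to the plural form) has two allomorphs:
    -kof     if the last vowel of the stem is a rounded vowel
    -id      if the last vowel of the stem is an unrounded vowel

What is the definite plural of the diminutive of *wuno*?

wunoatosokof

The final sound of *wuno* is /o/, which is a vowel, so the diminutive suffix is -at, giving *wunoat*.
The diminutive form *wunoat*: last vowel = /a/, a back vowel → -oso → *wunoatoso*.
The plural form *wunoatoso*: last vowel = /o/, a rounded vowel → -kof → *wunoatosokof*.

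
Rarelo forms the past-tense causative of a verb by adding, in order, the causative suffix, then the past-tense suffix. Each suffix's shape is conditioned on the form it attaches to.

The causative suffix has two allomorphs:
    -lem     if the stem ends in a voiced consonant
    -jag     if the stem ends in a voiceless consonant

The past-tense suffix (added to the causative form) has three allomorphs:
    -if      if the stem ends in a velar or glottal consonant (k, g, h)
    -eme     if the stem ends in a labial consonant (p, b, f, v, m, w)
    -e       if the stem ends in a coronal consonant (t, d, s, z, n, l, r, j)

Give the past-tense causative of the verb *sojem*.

sojemlememe

Since the final consonant of *sojem* is /m/ (voiced), it takes -lem, giving *sojemlem*.
Since the final consonant of the causative form *sojemlem* is /m/ (labial), it takes -eme, giving *sojemlememe*.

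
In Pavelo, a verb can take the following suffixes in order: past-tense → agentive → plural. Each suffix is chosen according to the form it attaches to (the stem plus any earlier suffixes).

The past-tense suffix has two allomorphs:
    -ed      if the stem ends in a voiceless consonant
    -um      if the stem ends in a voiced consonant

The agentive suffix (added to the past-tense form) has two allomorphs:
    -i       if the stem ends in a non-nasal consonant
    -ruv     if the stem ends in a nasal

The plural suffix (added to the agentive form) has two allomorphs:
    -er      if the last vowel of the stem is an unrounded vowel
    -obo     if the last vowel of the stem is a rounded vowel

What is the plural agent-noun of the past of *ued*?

*ued*: final consonant = /d/, voiced → -um → *uedum*.
The past-tense form *uedum*: final consonant = /m/, a nasal → -ruv → *uedumruv*.
The agentive form *uedumruv* — last vowel /u/ (a rounded vowel) → -obo → *uedumruvobo*.

uedumruvobo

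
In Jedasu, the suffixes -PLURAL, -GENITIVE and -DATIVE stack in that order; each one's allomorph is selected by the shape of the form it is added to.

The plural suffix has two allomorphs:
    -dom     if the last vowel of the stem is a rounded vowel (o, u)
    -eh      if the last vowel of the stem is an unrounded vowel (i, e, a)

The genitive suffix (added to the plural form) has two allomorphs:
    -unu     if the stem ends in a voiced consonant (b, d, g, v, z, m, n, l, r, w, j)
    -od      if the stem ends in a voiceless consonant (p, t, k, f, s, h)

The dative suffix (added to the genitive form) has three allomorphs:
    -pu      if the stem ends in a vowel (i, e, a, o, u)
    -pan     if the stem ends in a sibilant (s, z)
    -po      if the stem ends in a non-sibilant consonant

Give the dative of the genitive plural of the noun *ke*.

keehodpo

Since the last vowel of *ke* is /e/ (an unrounded vowel), it takes -eh, giving *keeh*.
The final consonant of the plural form *keeh* is /h/, which is voiceless, so the genitive suffix is -od, giving *keehod*.
The genitive form *keehod* — final sound /d/ (a non-sibilant consonant) → -po → *keehodpo*.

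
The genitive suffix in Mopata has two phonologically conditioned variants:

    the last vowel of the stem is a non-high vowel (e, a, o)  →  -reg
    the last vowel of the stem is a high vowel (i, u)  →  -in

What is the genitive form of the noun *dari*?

*dari* — last vowel /i/ (a high vowel) → -in → *dariin*.

dariin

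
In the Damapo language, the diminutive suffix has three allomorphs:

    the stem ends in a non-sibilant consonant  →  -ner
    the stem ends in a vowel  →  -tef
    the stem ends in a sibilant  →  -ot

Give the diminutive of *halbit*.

halbitner

*halbit*: final sound = /t/, a non-sibilant consonant → -ner → *halbitner*.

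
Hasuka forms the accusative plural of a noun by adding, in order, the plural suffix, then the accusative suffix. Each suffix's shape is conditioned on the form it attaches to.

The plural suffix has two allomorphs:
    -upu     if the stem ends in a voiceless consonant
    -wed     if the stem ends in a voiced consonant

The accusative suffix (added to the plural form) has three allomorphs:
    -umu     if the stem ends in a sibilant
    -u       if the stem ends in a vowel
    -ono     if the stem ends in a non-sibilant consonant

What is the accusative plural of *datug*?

datugwedono

*datug* — final consonant /g/ (voiced) → -wed → *datugwed*.
The final sound of the plural form *datugwed* is /d/, which is a non-sibilant consonant, so the accusative suffix is -ono, giving *datugwedono*.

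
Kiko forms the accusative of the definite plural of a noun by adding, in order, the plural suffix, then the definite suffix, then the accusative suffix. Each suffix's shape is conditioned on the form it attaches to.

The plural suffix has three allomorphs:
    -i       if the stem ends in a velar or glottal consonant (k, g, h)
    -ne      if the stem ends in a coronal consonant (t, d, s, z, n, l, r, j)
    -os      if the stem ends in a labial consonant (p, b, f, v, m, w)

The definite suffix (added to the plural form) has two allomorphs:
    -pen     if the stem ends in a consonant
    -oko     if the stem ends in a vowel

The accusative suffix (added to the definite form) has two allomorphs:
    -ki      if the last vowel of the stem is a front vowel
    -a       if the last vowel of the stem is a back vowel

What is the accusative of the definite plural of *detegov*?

*detegov* — final consonant /v/ (labial) → -os → *detegovos*.
The plural form *detegovos* — final sound /s/ (a consonant) → -pen → *detegovospen*.
The definite form *detegovospen*: last vowel = /e/, a front vowel → -ki → *detegovospenki*.

detegovospenki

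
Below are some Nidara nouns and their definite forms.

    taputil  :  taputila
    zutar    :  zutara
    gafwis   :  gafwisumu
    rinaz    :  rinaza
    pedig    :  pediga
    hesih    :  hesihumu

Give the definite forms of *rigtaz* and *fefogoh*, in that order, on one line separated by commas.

rigtaza, fefogohumu

Looking at the final consonant of each stem: -umu when the stem ends in a voiceless consonant (*gafwis*, *hesih*); -a when the stem ends in a voiced consonant (*taputil*, *zutar*, *rinaz*, *pedig*).
*rigtaz*: final consonant = /z/, voiced → -a → *rigtaza*.
Since the final consonant of *fefogoh* is /h/ (voiceless), it takes -umu, giving *fefogohumu*.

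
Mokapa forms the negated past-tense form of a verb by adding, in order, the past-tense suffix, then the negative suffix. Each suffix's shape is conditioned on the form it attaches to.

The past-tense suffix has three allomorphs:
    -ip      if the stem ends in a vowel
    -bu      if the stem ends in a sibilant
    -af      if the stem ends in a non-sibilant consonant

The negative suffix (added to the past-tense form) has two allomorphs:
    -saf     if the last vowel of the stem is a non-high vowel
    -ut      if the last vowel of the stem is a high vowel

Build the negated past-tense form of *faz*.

fazbuut

Since the final sound of *faz* is /z/ (a sibilant), it takes -bu, giving *fazbu*.
The last vowel of the past-tense form *fazbu* is /u/, which is a high vowel, so the negative suffix is -ut, giving *fazbuut*.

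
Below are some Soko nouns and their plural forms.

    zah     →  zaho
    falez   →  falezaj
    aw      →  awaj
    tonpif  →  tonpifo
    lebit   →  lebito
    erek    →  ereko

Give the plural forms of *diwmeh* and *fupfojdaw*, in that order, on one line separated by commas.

diwmeho, fupfojdawaj

Looking at the final consonant of each stem: -o when the stem ends in a voiceless consonant (*zah*, *tonpif*, *lebit*, *erek*); -aj when the stem ends in a voiced consonant (*falez*, *aw*).
The final consonant of *diwmeh* is /h/, which is voiceless, so the suffix is -o, giving *diwmeho*.
*fupfojdaw*: final consonant = /w/, voiced → -aj → *fupfojdawaj*.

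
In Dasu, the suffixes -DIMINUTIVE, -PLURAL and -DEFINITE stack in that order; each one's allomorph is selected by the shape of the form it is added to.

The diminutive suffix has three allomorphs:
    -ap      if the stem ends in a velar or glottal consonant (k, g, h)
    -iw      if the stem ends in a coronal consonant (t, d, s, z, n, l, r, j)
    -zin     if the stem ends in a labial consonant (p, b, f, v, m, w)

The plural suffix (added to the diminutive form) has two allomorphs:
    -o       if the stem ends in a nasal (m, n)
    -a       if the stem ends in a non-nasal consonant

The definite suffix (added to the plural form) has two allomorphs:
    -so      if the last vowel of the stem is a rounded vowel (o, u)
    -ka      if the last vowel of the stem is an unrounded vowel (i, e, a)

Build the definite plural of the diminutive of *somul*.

*somul* — final consonant /l/ (coronal) → -iw → *somuliw*.
Since the final consonant of the diminutive form *somuliw* is /w/ (non-nasal), it takes -a, giving *somuliwa*.
Since the last vowel of the plural form *somuliwa* is /a/ (an unrounded vowel), it takes -ka, giving *somuliwaka*.

somuliwaka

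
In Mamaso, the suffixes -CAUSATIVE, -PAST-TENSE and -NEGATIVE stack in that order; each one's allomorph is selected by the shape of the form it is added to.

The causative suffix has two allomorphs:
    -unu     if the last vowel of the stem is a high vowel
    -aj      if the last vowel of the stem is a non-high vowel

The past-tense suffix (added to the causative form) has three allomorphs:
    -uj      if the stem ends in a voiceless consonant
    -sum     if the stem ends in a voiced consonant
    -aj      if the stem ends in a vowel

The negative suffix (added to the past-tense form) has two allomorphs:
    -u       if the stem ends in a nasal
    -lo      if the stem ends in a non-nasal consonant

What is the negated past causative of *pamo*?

pamoajsumu

*pamo* — last vowel /o/ (a non-high vowel) → -aj → *pamoaj*.
The final sound of the causative form *pamoaj* is /j/, which is a voiced consonant, so the past-tense suffix is -sum, giving *pamoajsum*.
The final consonant of the past-tense form *pamoajsum* is /m/, which is a nasal, so the negative suffix is -u, giving *pamoajsumu*.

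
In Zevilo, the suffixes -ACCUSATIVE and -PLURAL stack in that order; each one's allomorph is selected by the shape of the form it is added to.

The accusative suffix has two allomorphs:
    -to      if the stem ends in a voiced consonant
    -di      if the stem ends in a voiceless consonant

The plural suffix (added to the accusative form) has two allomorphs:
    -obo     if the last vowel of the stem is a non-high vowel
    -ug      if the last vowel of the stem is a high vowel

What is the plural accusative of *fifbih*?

The final consonant of *fifbih* is /h/, which is voiceless, so the accusative suffix is -di, giving *fifbihdi*.
Since the last vowel of the accusative form *fifbihdi* is /i/ (a high vowel), it takes -ug, giving *fifbihdiug*.

fifbihdiug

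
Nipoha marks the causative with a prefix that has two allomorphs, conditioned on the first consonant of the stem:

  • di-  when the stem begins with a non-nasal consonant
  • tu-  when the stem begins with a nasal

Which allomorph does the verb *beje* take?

The first consonant of *beje* is /b/, which is non-nasal, so the prefix is di-.

di-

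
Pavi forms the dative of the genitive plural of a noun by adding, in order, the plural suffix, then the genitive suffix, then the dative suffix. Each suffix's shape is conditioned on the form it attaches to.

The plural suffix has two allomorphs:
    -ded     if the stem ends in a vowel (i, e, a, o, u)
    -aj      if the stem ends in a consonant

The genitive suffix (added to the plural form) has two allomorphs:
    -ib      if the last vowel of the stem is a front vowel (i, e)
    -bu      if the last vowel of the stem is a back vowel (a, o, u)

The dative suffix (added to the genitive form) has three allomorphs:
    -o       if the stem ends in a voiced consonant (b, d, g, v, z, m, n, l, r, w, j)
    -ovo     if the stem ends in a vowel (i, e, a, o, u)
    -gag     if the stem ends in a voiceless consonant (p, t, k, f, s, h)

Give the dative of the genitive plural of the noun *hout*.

The final sound of *hout* is /t/, which is a consonant, so the plural suffix is -aj, giving *houtaj*.
Since the last vowel of the plural form *houtaj* is /a/ (a back vowel), it takes -bu, giving *houtajbu*.
The final sound of the genitive form *houtajbu* is /u/, which is a vowel, so the dative suffix is -ovo, giving *houtajbuovo*.

houtajbuovo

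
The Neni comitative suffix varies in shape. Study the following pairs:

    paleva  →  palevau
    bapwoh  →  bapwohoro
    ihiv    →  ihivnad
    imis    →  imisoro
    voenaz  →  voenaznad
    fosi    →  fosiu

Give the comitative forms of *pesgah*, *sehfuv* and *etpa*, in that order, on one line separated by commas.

Looking at the final sound of each stem: -oro when the stem ends in a voiceless consonant (*bapwoh*, *imis*); -nad when the stem ends in a voiced consonant (*ihiv*, *voenaz*); -u when the stem ends in a vowel (*paleva*, *fosi*).
*pesgah* — final sound /h/ (a voiceless consonant) → -oro → *pesgahoro*.
Since the final sound of *sehfuv* is /v/ (a voiced consonant), it takes -nad, giving *sehfuvnad*.
*etpa* — final sound /a/ (a vowel) → -u → *etpau*.

pesgahoro, sehfuvnad, etpau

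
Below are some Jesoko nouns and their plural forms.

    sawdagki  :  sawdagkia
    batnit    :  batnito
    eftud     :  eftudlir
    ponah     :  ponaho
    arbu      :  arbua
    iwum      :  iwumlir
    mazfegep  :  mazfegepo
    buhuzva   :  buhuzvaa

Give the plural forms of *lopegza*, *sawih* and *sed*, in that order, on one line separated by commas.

The alternation tracks the final sound of the stem — -o when the stem ends in a voiceless consonant (*batnit*, *ponah*, *mazfegep*); -lir when the stem ends in a voiced consonant (*eftud*, *iwum*); -a when the stem ends in a vowel (*sawdagki*, *arbu*, *buhuzva*).
The final sound of *lopegza* is /a/, which is a vowel, so the suffix is -a, giving *lopegzaa*.
*sawih*: final sound = /h/, a voiceless consonant → -o → *sawiho*.
*sed*: final sound = /d/, a voiced consonant → -lir → *sedlir*.

lopegzaa, sawiho, sedlir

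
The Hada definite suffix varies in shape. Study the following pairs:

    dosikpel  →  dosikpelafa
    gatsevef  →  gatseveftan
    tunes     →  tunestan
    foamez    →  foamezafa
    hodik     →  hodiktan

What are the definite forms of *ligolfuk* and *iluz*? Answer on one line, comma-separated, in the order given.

ligolfuktan, iluzafa

Looking at the final consonant of each stem: -tan when the stem ends in a voiceless consonant (*gatsevef*, *tunes*, *hodik*); -afa when the stem ends in a voiced consonant (*dosikpel*, *foamez*).
The final consonant of *ligolfuk* is /k/, which is voiceless, so the suffix is -tan, giving *ligolfuktan*.
Since the final consonant of *iluz* is /z/ (voiced), it takes -afa, giving *iluzafa*.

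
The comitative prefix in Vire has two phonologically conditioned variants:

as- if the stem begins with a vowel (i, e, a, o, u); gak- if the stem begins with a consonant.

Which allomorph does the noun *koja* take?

Since the first sound of *koja* is /k/ (a consonant), it takes gak-.

gak-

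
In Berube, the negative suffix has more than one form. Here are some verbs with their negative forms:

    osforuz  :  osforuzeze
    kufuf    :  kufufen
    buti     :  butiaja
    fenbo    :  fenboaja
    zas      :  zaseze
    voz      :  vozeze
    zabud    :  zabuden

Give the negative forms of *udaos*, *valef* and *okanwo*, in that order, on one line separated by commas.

udaoseze, valefen, okanwoaja

The suffix is conditioned by the final sound: -eze when the stem ends in a sibilant (*osforuz*, *zas*, *voz*); -en when the stem ends in a non-sibilant consonant (*kufuf*, *zabud*); -aja when the stem ends in a vowel (*buti*, *fenbo*).
*udaos* — final sound /s/ (a sibilant) → -eze → *udaoseze*.
Since the final sound of *valef* is /f/ (a non-sibilant consonant), it takes -en, giving *valefen*.
The final sound of *okanwo* is /o/, which is a vowel, so the suffix is -aja, giving *okanwoaja*.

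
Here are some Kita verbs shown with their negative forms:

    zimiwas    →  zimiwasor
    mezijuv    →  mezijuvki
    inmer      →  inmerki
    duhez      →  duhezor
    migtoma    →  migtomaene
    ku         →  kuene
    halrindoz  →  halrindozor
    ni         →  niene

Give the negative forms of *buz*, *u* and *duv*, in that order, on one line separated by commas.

buzor, uene, duvki

Looking at the final sound of each stem: -or when the stem ends in a sibilant (*zimiwas*, *duhez*, *halrindoz*); -ki when the stem ends in a non-sibilant consonant (*mezijuv*, *inmer*); -ene when the stem ends in a vowel (*migtoma*, *ku*, *ni*).
Since the final sound of *buz* is /z/ (a sibilant), it takes -or, giving *buzor*.
Since the final sound of *u* is /u/ (a vowel), it takes -ene, giving *uene*.
The final sound of *duv* is /v/, which is a non-sibilant consonant, so the suffix is -ki, giving *duvki*.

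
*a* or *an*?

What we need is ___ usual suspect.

The indefinite article is chosen by the initial *sound* of the following word, not its spelling.
*usual* begins with the sound /juː/ (u pronounced /juː/) — a consonant sound.
So the article is *a*: What we need is a usual suspect.

a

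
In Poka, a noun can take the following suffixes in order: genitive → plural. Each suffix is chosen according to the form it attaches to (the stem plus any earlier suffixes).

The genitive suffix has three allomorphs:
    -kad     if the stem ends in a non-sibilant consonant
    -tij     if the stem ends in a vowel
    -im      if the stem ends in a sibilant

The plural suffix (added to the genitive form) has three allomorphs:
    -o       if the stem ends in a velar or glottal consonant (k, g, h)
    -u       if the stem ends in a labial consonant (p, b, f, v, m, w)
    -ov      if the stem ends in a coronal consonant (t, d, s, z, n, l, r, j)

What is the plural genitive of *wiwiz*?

wiwizimu

*wiwiz* — final sound /z/ (a sibilant) → -im → *wiwizim*.
The final consonant of the genitive form *wiwizim* is /m/, which is labial, so the plural suffix is -u, giving *wiwizimu*.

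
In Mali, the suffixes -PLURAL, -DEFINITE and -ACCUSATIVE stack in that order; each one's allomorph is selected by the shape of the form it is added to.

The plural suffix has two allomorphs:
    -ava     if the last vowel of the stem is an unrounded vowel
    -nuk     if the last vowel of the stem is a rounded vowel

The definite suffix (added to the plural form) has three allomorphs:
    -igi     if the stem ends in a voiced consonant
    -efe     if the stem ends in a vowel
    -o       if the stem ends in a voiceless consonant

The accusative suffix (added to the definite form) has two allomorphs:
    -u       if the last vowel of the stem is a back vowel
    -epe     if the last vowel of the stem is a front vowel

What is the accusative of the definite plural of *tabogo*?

tabogonukou

*tabogo*: last vowel = /o/, a rounded vowel → -nuk → *tabogonuk*.
The plural form *tabogonuk* — final sound /k/ (a voiceless consonant) → -o → *tabogonuko*.
Since the last vowel of the definite form *tabogonuko* is /o/ (a back vowel), it takes -u, giving *tabogonukou*.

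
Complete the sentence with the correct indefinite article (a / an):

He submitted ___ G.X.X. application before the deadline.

a

The indefinite article is chosen by the initial *sound* of the following word, not its spelling.
The initialism *G.X.X.* is read letter by letter; the first letter, G, is pronounced /dʒiː/, which begins with a consonant sound.
So the article is *a*: He submitted a G.X.X. application before the deadline.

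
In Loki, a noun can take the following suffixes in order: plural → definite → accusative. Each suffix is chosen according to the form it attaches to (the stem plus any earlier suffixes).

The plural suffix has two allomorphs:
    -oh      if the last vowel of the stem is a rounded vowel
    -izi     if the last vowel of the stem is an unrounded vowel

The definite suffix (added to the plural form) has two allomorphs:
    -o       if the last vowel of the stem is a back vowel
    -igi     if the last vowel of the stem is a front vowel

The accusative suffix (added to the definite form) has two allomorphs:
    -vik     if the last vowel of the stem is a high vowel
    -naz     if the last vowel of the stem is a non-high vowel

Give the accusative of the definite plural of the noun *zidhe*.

*zidhe*: last vowel = /e/, an unrounded vowel → -izi → *zidheizi*.
The last vowel of the plural form *zidheizi* is /i/, which is a front vowel, so the definite suffix is -igi, giving *zidheiziigi*.
The definite form *zidheiziigi* — last vowel /i/ (a high vowel) → -vik → *zidheiziigivik*.

zidheiziigivik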